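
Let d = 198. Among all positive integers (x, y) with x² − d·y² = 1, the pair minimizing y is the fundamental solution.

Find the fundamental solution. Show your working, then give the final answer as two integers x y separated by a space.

d=198: √d = [14; 14,28] (ℓ=2, even), read p_1/q_1
i=0: a=14 ⇒ p=14, q=1
i=1: a=14 ⇒ p=197, q=14
fundamental: x₁=197, y₁=14  (since 38809 − 198·196 = 1)

197 14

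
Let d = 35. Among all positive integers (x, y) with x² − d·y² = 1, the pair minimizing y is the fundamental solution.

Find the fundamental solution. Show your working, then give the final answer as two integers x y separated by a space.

√35 = [5; 1,10, …], period ℓ=2 (even) → k=1
i=0: a=5 ⇒ p=5, q=1
i=1: a=1 ⇒ p=6, q=1
(x₁, y₁) = (6, 1);  6² − 35·1² = 1 ✓

6 1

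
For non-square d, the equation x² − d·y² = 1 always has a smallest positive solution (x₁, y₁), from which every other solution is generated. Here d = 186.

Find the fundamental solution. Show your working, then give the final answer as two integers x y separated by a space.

7501 550

√186 → a₀=13, period (1,1,1,3,4,3,1,1,1,26); ℓ=10 even so k=9
i=0: a=13 ⇒ p=13, q=1
i=1: a=1 ⇒ p=14, q=1
…
i=3: a=1 ⇒ p=41, q=3
i=4: a=3 ⇒ p=150, q=11
i=5: a=4 ⇒ p=641, q=47
…
i=8: a=1 ⇒ p=4787, q=351
i=9: a=1 ⇒ p=7501, q=550
(x₁, y₁) = (7501, 550);  7501² − 186·550² = 1 ✓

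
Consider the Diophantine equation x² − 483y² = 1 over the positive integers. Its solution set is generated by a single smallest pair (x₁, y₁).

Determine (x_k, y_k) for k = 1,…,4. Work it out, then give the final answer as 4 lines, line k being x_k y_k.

22 1
967 44
42526 1935
1870177 85096

d=483: √d = [21; 1,42] (ℓ=2, even), read p_1/q_1
step 0: (21, 1)  from 21·(1,0) + (0,1)
step 1: (22, 1)  from 1·(21,1) + (1,0)
→ (22, 1).  Check: 22²=484, 483·1²=483, difference 1.
n=2: (22,1)∘(22,1) = (22·22+483·1·1, 22·1+1·22) = (967,44)
n=3: (967,44)∘(22,1) = (22·967+483·1·44, 22·44+1·967) = (42526,1935)
n=4: (42526,1935)∘(22,1) = (22·42526+483·1·1935, 22·1935+1·42526) = (1870177,85096)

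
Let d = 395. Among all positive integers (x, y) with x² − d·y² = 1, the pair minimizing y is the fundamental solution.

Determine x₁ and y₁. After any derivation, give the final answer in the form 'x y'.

d=395: √d = [19; 1,6,1,38] (ℓ=4, even), read p_3/q_3
i=0: a=19 ⇒ p=19, q=1
…
i=2: a=6 ⇒ p=139, q=7
i=3: a=1 ⇒ p=159, q=8
(x₁, y₁) = (159, 8);  159² − 395·8² = 1 ✓

159 8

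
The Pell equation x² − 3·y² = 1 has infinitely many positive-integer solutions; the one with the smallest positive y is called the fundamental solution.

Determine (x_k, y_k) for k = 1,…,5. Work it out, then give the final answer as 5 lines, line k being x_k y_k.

2 1
7 4
26 15
97 56
362 209

√3 → a₀=1, period (1,2); ℓ=2 even so k=1
a_0=1:  p_0=1·1+0=1,  q_0=1·0+1=1
a_1=1:  p_1=1·1+1=2,  q_1=1·1+0=1
(x₁, y₁) = (2, 1);  2² − 3·1² = 1 ✓
(2+1√3)^2 = 7 + 4√3
(2+1√3)^3 = 26 + 15√3
(2+1√3)^4 = 97 + 56√3
(2+1√3)^5 = 362 + 209√3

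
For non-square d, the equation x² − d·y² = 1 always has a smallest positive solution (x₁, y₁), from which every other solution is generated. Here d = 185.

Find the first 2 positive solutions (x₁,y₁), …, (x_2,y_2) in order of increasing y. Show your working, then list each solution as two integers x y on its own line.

9249 680
171088001 12578640

d=185: √d = [13; 1,1,1,1,26] (ℓ=5, odd), read p_9/q_9
a_0=13:  p_0=13·1+0=13,  q_0=13·0+1=1
a_1=1:  p_1=1·13+1=14,  q_1=1·1+0=1
a_2=1:  p_2=1·14+13=27,  q_2=1·1+1=2
…
a_4=1:  p_4=1·41+27=68,  q_4=1·3+2=5
a_5=26:  p_5=26·68+41=1809,  q_5=26·5+3=133
a_6=1:  p_6=1·1809+68=1877,  q_6=1·133+5=138
a_7=1:  p_7=1·1877+1809=3686,  q_7=1·138+133=271
a_8=1:  p_8=1·3686+1877=5563,  q_8=1·271+138=409
a_9=1:  p_9=1·5563+3686=9249,  q_9=1·409+271=680
(x₁, y₁) = (9249, 680);  9249² − 185·680² = 1 ✓
k=2:  x_2 = 9249·9249+185·680·680 = 171088001,  y_2 = 9249·680+680·9249 = 12578640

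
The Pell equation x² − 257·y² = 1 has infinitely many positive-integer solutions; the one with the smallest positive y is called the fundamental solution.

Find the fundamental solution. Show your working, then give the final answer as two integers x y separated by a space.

√257 = [16; 32, …], period ℓ=1 (odd) → k=1
i=0: a=16 ⇒ p=16, q=1
i=1: a=32 ⇒ p=513, q=32
→ (513, 32).  Check: 513²=263169, 257·32²=263168, difference 1.

513 32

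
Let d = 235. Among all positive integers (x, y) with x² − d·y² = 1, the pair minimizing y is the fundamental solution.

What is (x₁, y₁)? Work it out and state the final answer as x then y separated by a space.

d=235: √d = [15; 3,30] (ℓ=2, even), read p_1/q_1
step 0: (15, 1)  from 15·(1,0) + (0,1)
step 1: (46, 3)  from 3·(15,1) + (1,0)
fundamental: x₁=46, y₁=3  (since 2116 − 235·9 = 1)

46 3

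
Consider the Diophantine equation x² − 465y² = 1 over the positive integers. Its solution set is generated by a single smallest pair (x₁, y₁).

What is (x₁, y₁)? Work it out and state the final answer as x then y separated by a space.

15871 736

√465 → a₀=21, period (1,1,3,2,2,2,3,1,1,42); ℓ=10 even so k=9
i=0: a=21 ⇒ p=21, q=1
i=1: a=1 ⇒ p=22, q=1
…
i=3: a=3 ⇒ p=151, q=7
i=4: a=2 ⇒ p=345, q=16
i=5: a=2 ⇒ p=841, q=39
…
i=8: a=1 ⇒ p=8949, q=415
i=9: a=1 ⇒ p=15871, q=736
fundamental: x₁=15871, y₁=736  (since 251888641 − 465·541696 = 1)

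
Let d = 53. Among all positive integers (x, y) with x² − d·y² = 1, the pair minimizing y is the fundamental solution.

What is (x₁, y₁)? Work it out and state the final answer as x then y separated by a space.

66249 9100

[7; 3,1,1,3,14] for √53; ℓ=5 ⇒ convergent index 9
k=0  a_k=7  p_k/q_k = 7/1
k=1  a_k=3  p_k/q_k = 22/3
k=2  a_k=1  p_k/q_k = 29/4
k=3  a_k=1  p_k/q_k = 51/7
k=4  a_k=3  p_k/q_k = 182/25
k=5  a_k=14  p_k/q_k = 2599/357
k=6  a_k=3  p_k/q_k = 7979/1096
k=7  a_k=1  p_k/q_k = 10578/1453
k=8  a_k=1  p_k/q_k = 18557/2549
k=9  a_k=3  p_k/q_k = 66249/9100
fundamental: x₁=66249, y₁=9100  (since 4388930001 − 53·82810000 = 1)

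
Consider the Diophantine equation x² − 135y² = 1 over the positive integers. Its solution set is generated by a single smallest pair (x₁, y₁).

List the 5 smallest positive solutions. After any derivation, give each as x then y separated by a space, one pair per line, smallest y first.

244 21
119071 10248
58106404 5001003
28355806081 2440479216
13837575261124 1190948856405

[11; 1,1,1,1,1,1,1,22] for √135; ℓ=8 ⇒ convergent index 7
i=0: a=11 ⇒ p=11, q=1
i=1: a=1 ⇒ p=12, q=1
i=2: a=1 ⇒ p=23, q=2
i=3: a=1 ⇒ p=35, q=3
i=4: a=1 ⇒ p=58, q=5
…
i=6: a=1 ⇒ p=151, q=13
i=7: a=1 ⇒ p=244, q=21
fundamental: x₁=244, y₁=21  (since 59536 − 135·441 = 1)
(244+21√135)^2 = 119071 + 10248√135
(244+21√135)^3 = 58106404 + 5001003√135
(244+21√135)^4 = 28355806081 + 2440479216√135
(244+21√135)^5 = 13837575261124 + 1190948856405√135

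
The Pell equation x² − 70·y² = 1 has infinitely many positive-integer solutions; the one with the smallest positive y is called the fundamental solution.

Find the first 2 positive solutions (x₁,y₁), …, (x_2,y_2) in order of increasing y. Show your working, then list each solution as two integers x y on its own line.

251 30
126001 15060

[8; 2,1,2,1,2,16] for √70; ℓ=6 ⇒ convergent index 5
k=0  a_k=8  p_k/q_k = 8/1
k=1  a_k=2  p_k/q_k = 17/2
k=2  a_k=1  p_k/q_k = 25/3
k=3  a_k=2  p_k/q_k = 67/8
k=4  a_k=1  p_k/q_k = 92/11
k=5  a_k=2  p_k/q_k = 251/30
→ (251, 30).  Check: 251²=63001, 70·30²=63000, difference 1.
(x_2, y_2) = (251·251 + 70·30·30, 251·30 + 30·251) = (126001, 15060)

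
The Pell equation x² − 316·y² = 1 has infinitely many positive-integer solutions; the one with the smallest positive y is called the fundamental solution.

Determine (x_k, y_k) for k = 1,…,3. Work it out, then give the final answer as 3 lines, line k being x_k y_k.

√316 = [17; 1,3,2,8,2,3,1,34, …], period ℓ=8 (even) → k=7
k=0  a_k=17  p_k/q_k = 17/1
k=1  a_k=1  p_k/q_k = 18/1
k=2  a_k=3  p_k/q_k = 71/4
…
k=4  a_k=8  p_k/q_k = 1351/76
k=5  a_k=2  p_k/q_k = 2862/161
k=6  a_k=3  p_k/q_k = 9937/559
k=7  a_k=1  p_k/q_k = 12799/720
(x₁, y₁) = (12799, 720);  12799² − 316·720² = 1 ✓
(x_2, y_2) = (12799·12799 + 316·720·720, 12799·720 + 720·12799) = (327628801, 18430560)
(x_3, y_3) = (12799·327628801 + 316·720·18430560, 12799·18430560 + 720·327628801) = (8386642035199, 471785474160)

12799 720
327628801 18430560
8386642035199 471785474160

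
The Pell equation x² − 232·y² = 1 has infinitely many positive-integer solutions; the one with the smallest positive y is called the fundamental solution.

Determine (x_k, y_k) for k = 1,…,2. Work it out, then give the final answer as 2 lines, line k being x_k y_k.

19603 1287
768555217 50458122

√232 → a₀=15, period (4,3,7,3,4,30); ℓ=6 even so k=5
a_0=15:  p_0=15·1+0=15,  q_0=15·0+1=1
a_1=4:  p_1=4·15+1=61,  q_1=4·1+0=4
…
a_4=3:  p_4=3·1447+198=4539,  q_4=3·95+13=298
a_5=4:  p_5=4·4539+1447=19603,  q_5=4·298+95=1287
→ (19603, 1287).  Check: 19603²=384277609, 232·1287²=384277608, difference 1.
n=2: (19603,1287)∘(19603,1287) = (19603·19603+232·1287·1287, 19603·1287+1287·19603) = (768555217,50458122)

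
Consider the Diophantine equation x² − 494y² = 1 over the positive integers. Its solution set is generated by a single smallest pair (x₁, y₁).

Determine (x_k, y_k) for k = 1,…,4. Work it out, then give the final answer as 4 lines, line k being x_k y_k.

d=494: √d = [22; 4,2,2,1,2,1,2,2,4,44] (ℓ=10, even), read p_9/q_9
a_0=22:  p_0=22·1+0=22,  q_0=22·0+1=1
…
a_8=2:  p_8=2·6979+2556=16514,  q_8=2·314+115=743
a_9=4:  p_9=4·16514+6979=73035,  q_9=4·743+314=3286
(x₁, y₁) = (73035, 3286);  73035² − 494·3286² = 1 ✓
(73035+3286√494)^2 = 10668222449 + 479986020√494
(73035+3286√494)^3 = 1558307253052395 + 70111557938114√494
(73035+3286√494)^4 = 227621940442695115201 + 10241195267540325960√494

73035 3286
10668222449 479986020
1558307253052395 70111557938114
227621940442695115201 10241195267540325960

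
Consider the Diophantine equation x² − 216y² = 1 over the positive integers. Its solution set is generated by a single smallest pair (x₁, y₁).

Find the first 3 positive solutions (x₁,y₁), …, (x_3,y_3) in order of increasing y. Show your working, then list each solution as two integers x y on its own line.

[14; 1,2,3,2,1,28] for √216; ℓ=6 ⇒ convergent index 5
k=0  a_k=14  p_k/q_k = 14/1
k=1  a_k=1  p_k/q_k = 15/1
…
k=4  a_k=2  p_k/q_k = 338/23
k=5  a_k=1  p_k/q_k = 485/33
(x₁, y₁) = (485, 33);  485² − 216·33² = 1 ✓
(485+33√216)^2 = 470449 + 32010√216
(485+33√216)^3 = 456335045 + 31049667√216

485 33
470449 32010
456335045 31049667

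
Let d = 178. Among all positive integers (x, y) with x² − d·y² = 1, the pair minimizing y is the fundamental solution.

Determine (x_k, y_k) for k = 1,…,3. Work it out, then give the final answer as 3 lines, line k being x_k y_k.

√178 → a₀=13, period (2,1,12,1,2,26); ℓ=6 even so k=5
i=0: a=13 ⇒ p=13, q=1
i=1: a=2 ⇒ p=27, q=2
i=2: a=1 ⇒ p=40, q=3
…
i=4: a=1 ⇒ p=547, q=41
i=5: a=2 ⇒ p=1601, q=120
(x₁, y₁) = (1601, 120);  1601² − 178·120² = 1 ✓
n=2: (1601,120)∘(1601,120) = (1601·1601+178·120·120, 1601·120+120·1601) = (5126401,384240)
n=3: (5126401,384240)∘(1601,120) = (1601·5126401+178·120·384240, 1601·384240+120·5126401) = (16414734401,1230336360)

1601 120
5126401 384240
16414734401 1230336360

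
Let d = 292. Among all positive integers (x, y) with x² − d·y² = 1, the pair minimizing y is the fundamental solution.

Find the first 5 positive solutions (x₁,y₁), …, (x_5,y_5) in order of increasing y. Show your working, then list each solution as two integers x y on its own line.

2281249 133500
10408194000001 609093483000
47487364308614281249 2778987798000400500
216661004683313632776000001 12679126270400622186966000
988515400545561595548925838281249 57848488250447518938990000667500

d=292: √d = [17; 11,2,1,3,8,3,1,2,11,34] (ℓ=10, even), read p_9/q_9
k=0  a_k=17  p_k/q_k = 17/1
k=1  a_k=11  p_k/q_k = 188/11
…
k=3  a_k=1  p_k/q_k = 581/34
…
k=5  a_k=8  p_k/q_k = 17669/1034
…
k=7  a_k=1  p_k/q_k = 72812/4261
k=8  a_k=2  p_k/q_k = 200767/11749
k=9  a_k=11  p_k/q_k = 2281249/133500
fundamental: x₁=2281249, y₁=133500  (since 5204097000001 − 292·17822250000 = 1)
n=2: (2281249,133500)∘(2281249,133500) = (2281249·2281249+292·133500·133500, 2281249·133500+133500·2281249) = (10408194000001,609093483000)
n=3: (10408194000001,609093483000)∘(2281249,133500) = (2281249·10408194000001+292·133500·609093483000, 2281249·609093483000+133500·10408194000001) = (47487364308614281249,2778987798000400500)
n=4: (47487364308614281249,2778987798000400500)∘(2281249,133500) = (2281249·47487364308614281249+292·133500·2778987798000400500, 2281249·2778987798000400500+133500·47487364308614281249) = (216661004683313632776000001,12679126270400622186966000)
n=5: (216661004683313632776000001,12679126270400622186966000)∘(2281249,133500) = (2281249·216661004683313632776000001+292·133500·12679126270400622186966000, 2281249·12679126270400622186966000+133500·216661004683313632776000001) = (988515400545561595548925838281249,57848488250447518938990000667500)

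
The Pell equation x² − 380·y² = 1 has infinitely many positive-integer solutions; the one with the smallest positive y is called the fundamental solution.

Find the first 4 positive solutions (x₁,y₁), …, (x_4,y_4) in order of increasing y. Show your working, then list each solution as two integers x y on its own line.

[19; 2,38] for √380; ℓ=2 ⇒ convergent index 1
k=0  a_k=19  p_k/q_k = 19/1
k=1  a_k=2  p_k/q_k = 39/2
(x₁, y₁) = (39, 2);  39² − 380·2² = 1 ✓
k=2:  x_2 = 39·39+380·2·2 = 3041,  y_2 = 39·2+2·39 = 156
k=3:  x_3 = 39·3041+380·2·156 = 237159,  y_3 = 39·156+2·3041 = 12166
k=4:  x_4 = 39·237159+380·2·12166 = 18495361,  y_4 = 39·12166+2·237159 = 948792

39 2
3041 156
237159 12166
18495361 948792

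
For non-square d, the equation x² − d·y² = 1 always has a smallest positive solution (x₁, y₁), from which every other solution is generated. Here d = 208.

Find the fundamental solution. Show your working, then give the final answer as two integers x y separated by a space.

649 45

√208 → a₀=14, period (2,2,1,2,2,28); ℓ=6 even so k=5
k=0  a_k=14  p_k/q_k = 14/1
k=1  a_k=2  p_k/q_k = 29/2
k=2  a_k=2  p_k/q_k = 72/5
k=3  a_k=1  p_k/q_k = 101/7
k=4  a_k=2  p_k/q_k = 274/19
k=5  a_k=2  p_k/q_k = 649/45
(x₁, y₁) = (649, 45);  649² − 208·45² = 1 ✓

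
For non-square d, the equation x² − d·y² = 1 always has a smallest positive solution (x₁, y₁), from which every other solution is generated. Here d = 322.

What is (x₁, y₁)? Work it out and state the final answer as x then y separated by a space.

[17; 1,16,1,34] for √322; ℓ=4 ⇒ convergent index 3
step 0: (17, 1)  from 17·(1,0) + (0,1)
step 1: (18, 1)  from 1·(17,1) + (1,0)
step 2: (305, 17)  from 16·(18,1) + (17,1)
step 3: (323, 18)  from 1·(305,17) + (18,1)
→ (323, 18).  Check: 323²=104329, 322·18²=104328, difference 1.

323 18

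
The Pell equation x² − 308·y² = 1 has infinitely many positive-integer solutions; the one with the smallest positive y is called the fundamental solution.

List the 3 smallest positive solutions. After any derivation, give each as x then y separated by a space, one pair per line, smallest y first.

d=308: √d = [17; 1,1,4,1,1,34] (ℓ=6, even), read p_5/q_5
a_0=17:  p_0=17·1+0=17,  q_0=17·0+1=1
a_1=1:  p_1=1·17+1=18,  q_1=1·1+0=1
…
a_3=4:  p_3=4·35+18=158,  q_3=4·2+1=9
a_4=1:  p_4=1·158+35=193,  q_4=1·9+2=11
a_5=1:  p_5=1·193+158=351,  q_5=1·11+9=20
fundamental: x₁=351, y₁=20  (since 123201 − 308·400 = 1)
n=2: (351,20)∘(351,20) = (351·351+308·20·20, 351·20+20·351) = (246401,14040)
n=3: (246401,14040)∘(351,20) = (351·246401+308·20·14040, 351·14040+20·246401) = (172973151,9856060)

351 20
246401 14040
172973151 9856060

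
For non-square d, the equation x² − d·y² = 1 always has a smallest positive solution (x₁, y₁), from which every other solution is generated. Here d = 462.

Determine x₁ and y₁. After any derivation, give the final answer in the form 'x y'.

43 2

[21; 2,42] for √462; ℓ=2 ⇒ convergent index 1
i=0: a=21 ⇒ p=21, q=1
i=1: a=2 ⇒ p=43, q=2
→ (43, 2).  Check: 43²=1849, 462·2²=1848, difference 1.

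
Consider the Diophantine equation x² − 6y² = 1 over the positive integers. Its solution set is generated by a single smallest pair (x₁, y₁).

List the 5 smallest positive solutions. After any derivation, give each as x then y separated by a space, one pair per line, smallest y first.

5 2
49 20
485 198
4801 1960
47525 19402

d=6: √d = [2; 2,4] (ℓ=2, even), read p_1/q_1
step 0: (2, 1)  from 2·(1,0) + (0,1)
step 1: (5, 2)  from 2·(2,1) + (1,0)
→ (5, 2).  Check: 5²=25, 6·2²=24, difference 1.
n=2: (5,2)∘(5,2) = (5·5+6·2·2, 5·2+2·5) = (49,20)
n=3: (49,20)∘(5,2) = (5·49+6·2·20, 5·20+2·49) = (485,198)
n=4: (485,198)∘(5,2) = (5·485+6·2·198, 5·198+2·485) = (4801,1960)
n=5: (4801,1960)∘(5,2) = (5·4801+6·2·1960, 5·1960+2·4801) = (47525,19402)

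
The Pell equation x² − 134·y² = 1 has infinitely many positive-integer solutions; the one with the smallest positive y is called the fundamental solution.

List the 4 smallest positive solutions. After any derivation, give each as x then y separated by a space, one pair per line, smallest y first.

145925 12606
42588211249 3679061100
12429369452874725 1073733982022394
3627511474778900280001 313369262649556627800

d=134: √d = [11; 1,1,2,1,3,…,1,1,22] (ℓ=14, even), read p_13/q_13
step 0: (11, 1)  from 11·(1,0) + (0,1)
step 1: (12, 1)  from 1·(11,1) + (1,0)
step 2: (23, 2)  from 1·(12,1) + (11,1)
…
step 4: (81, 7)  from 1·(58,5) + (23,2)
step 5: (301, 26)  from 3·(81,7) + (58,5)
step 6: (382, 33)  from 1·(301,26) + (81,7)
step 7: (4121, 356)  from 10·(382,33) + (301,26)
…
step 10: (22133, 1912)  from 1·(17630,1523) + (4503,389)
step 11: (61896, 5347)  from 2·(22133,1912) + (17630,1523)
step 12: (84029, 7259)  from 1·(61896,5347) + (22133,1912)
step 13: (145925, 12606)  from 1·(84029,7259) + (61896,5347)
fundamental: x₁=145925, y₁=12606  (since 21294105625 − 134·158911236 = 1)
(x_2, y_2) = (145925·145925 + 134·12606·12606, 145925·12606 + 12606·145925) = (42588211249, 3679061100)
(x_3, y_3) = (145925·42588211249 + 134·12606·3679061100, 145925·3679061100 + 12606·42588211249) = (12429369452874725, 1073733982022394)
(x_4, y_4) = (145925·12429369452874725 + 134·12606·1073733982022394, 145925·1073733982022394 + 12606·12429369452874725) = (3627511474778900280001, 313369262649556627800)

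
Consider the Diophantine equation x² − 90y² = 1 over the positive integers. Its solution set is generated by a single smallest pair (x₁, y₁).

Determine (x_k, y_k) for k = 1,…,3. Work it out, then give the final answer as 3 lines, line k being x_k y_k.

√90 = [9; 2,18, …], period ℓ=2 (even) → k=1
i=0: a=9 ⇒ p=9, q=1
i=1: a=2 ⇒ p=19, q=2
→ (19, 2).  Check: 19²=361, 90·2²=360, difference 1.
n=2: (19,2)∘(19,2) = (19·19+90·2·2, 19·2+2·19) = (721,76)
n=3: (721,76)∘(19,2) = (19·721+90·2·76, 19·76+2·721) = (27379,2886)

19 2
721 76
27379 2886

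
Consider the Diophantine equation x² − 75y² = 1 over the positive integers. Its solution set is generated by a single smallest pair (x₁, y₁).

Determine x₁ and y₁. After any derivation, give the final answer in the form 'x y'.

√75 → a₀=8, period (1,1,1,16); ℓ=4 even so k=3
i=0: a=8 ⇒ p=8, q=1
…
i=2: a=1 ⇒ p=17, q=2
i=3: a=1 ⇒ p=26, q=3
(x₁, y₁) = (26, 3);  26² − 75·3² = 1 ✓

26 3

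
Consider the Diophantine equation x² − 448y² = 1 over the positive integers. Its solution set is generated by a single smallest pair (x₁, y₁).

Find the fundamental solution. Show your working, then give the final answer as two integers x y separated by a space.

127 6

[21; 6,42] for √448; ℓ=2 ⇒ convergent index 1
a_0=21:  p_0=21·1+0=21,  q_0=21·0+1=1
a_1=6:  p_1=6·21+1=127,  q_1=6·1+0=6
(x₁, y₁) = (127, 6);  127² − 448·6² = 1 ✓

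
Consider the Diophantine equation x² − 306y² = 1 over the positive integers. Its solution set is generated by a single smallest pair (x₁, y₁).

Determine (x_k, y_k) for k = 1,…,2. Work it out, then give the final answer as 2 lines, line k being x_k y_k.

35 2
2449 140

√306 → a₀=17, period (2,34); ℓ=2 even so k=1
i=0: a=17 ⇒ p=17, q=1
i=1: a=2 ⇒ p=35, q=2
(x₁, y₁) = (35, 2);  35² − 306·2² = 1 ✓
n=2: (35,2)∘(35,2) = (35·35+306·2·2, 35·2+2·35) = (2449,140)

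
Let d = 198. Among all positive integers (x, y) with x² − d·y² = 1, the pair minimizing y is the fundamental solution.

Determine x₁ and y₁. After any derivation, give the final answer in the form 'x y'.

197 14

√198 = [14; 14,28, …], period ℓ=2 (even) → k=1
k=0  a_k=14  p_k/q_k = 14/1
k=1  a_k=14  p_k/q_k = 197/14
(x₁, y₁) = (197, 14);  197² − 198·14² = 1 ✓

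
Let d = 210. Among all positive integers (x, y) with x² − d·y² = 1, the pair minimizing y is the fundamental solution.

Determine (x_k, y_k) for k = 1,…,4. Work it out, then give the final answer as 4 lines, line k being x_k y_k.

29 2
1681 116
97469 6726
5651521 389992

[14; 2,28] for √210; ℓ=2 ⇒ convergent index 1
a_0=14:  p_0=14·1+0=14,  q_0=14·0+1=1
a_1=2:  p_1=2·14+1=29,  q_1=2·1+0=2
→ (29, 2).  Check: 29²=841, 210·2²=840, difference 1.
n=2: (29,2)∘(29,2) = (29·29+210·2·2, 29·2+2·29) = (1681,116)
n=3: (1681,116)∘(29,2) = (29·1681+210·2·116, 29·116+2·1681) = (97469,6726)
n=4: (97469,6726)∘(29,2) = (29·97469+210·2·6726, 29·6726+2·97469) = (5651521,389992)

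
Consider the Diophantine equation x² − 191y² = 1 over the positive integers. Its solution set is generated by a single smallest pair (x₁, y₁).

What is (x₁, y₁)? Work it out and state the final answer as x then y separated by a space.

8994000 650783

d=191: √d = [13; 1,4,1,1,3,…,4,1,26] (ℓ=16, even), read p_15/q_15
a_0=13:  p_0=13·1+0=13,  q_0=13·0+1=1
…
a_2=4:  p_2=4·14+13=69,  q_2=4·1+1=5
…
a_7=2:  p_7=2·1230+539=2999,  q_7=2·89+39=217
…
a_10=2:  p_10=2·83433+40217=207083,  q_10=2·6037+2910=14984
…
a_13=1:  p_13=1·911765+704682=1616447,  q_13=1·65973+50989=116962
a_14=4:  p_14=4·1616447+911765=7377553,  q_14=4·116962+65973=533821
a_15=1:  p_15=1·7377553+1616447=8994000,  q_15=1·533821+116962=650783
fundamental: x₁=8994000, y₁=650783  (since 80892036000000 − 191·423518513089 = 1)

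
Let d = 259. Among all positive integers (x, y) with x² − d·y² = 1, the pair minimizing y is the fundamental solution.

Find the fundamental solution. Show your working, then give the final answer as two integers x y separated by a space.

847225 52644

[16; 10,1,2,3,4,3,2,1,10,32] for √259; ℓ=10 ⇒ convergent index 9
i=0: a=16 ⇒ p=16, q=1
…
i=5: a=4 ⇒ p=7403, q=460
i=6: a=3 ⇒ p=23931, q=1487
i=7: a=2 ⇒ p=55265, q=3434
i=8: a=1 ⇒ p=79196, q=4921
i=9: a=10 ⇒ p=847225, q=52644
(x₁, y₁) = (847225, 52644);  847225² − 259·52644² = 1 ✓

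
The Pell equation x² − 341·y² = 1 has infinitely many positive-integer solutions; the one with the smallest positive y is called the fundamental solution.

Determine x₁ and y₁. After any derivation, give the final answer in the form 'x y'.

√341 = [18; 2,6,1,8,2,…,6,2,36, …], period ℓ=14 (even) → k=13
k=0  a_k=18  p_k/q_k = 18/1
k=1  a_k=2  p_k/q_k = 37/2
…
k=3  a_k=1  p_k/q_k = 277/15
k=4  a_k=8  p_k/q_k = 2456/133
…
k=7  a_k=2  p_k/q_k = 20479/1109
k=8  a_k=1  p_k/q_k = 28124/1523
…
k=11  a_k=1  p_k/q_k = 718667/38918
k=12  a_k=6  p_k/q_k = 4953942/268271
k=13  a_k=2  p_k/q_k = 10626551/575460
→ (10626551, 575460).  Check: 10626551²=112923586155601, 341·575460²=112923586155600, difference 1.

10626551 575460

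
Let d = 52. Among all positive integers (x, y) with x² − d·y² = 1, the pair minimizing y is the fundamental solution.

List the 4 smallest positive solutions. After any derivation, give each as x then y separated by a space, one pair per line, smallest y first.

d=52: √d = [7; 4,1,2,1,4,14] (ℓ=6, even), read p_5/q_5
i=0: a=7 ⇒ p=7, q=1
…
i=4: a=1 ⇒ p=137, q=19
i=5: a=4 ⇒ p=649, q=90
(x₁, y₁) = (649, 90);  649² − 52·90² = 1 ✓
(x_2, y_2) = (649·649 + 52·90·90, 649·90 + 90·649) = (842401, 116820)
(x_3, y_3) = (649·842401 + 52·90·116820, 649·116820 + 90·842401) = (1093435849, 151632270)
(x_4, y_4) = (649·1093435849 + 52·90·151632270, 649·151632270 + 90·1093435849) = (1419278889601, 196818569640)

649 90
842401 116820
1093435849 151632270
1419278889601 196818569640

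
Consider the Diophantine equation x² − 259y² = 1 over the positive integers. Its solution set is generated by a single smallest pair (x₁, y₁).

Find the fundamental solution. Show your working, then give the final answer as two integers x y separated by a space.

√259 → a₀=16, period (10,1,2,3,4,3,2,1,10,32); ℓ=10 even so k=9
i=0: a=16 ⇒ p=16, q=1
i=1: a=10 ⇒ p=161, q=10
…
i=4: a=3 ⇒ p=1722, q=107
i=5: a=4 ⇒ p=7403, q=460
…
i=8: a=1 ⇒ p=79196, q=4921
i=9: a=10 ⇒ p=847225, q=52644
(x₁, y₁) = (847225, 52644);  847225² − 259·52644² = 1 ✓

847225 52644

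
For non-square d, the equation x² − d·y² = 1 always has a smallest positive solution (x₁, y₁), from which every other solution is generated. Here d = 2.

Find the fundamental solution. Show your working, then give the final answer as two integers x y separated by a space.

3 2

d=2: √d = [1; 2] (ℓ=1, odd), read p_1/q_1
i=0: a=1 ⇒ p=1, q=1
i=1: a=2 ⇒ p=3, q=2
fundamental: x₁=3, y₁=2  (since 9 − 2·4 = 1)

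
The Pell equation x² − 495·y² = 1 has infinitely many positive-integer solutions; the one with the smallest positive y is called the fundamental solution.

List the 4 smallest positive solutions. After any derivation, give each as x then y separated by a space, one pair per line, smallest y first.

89 4
15841 712
2819609 126732
501874561 22557584

√495 → a₀=22, period (4,44); ℓ=2 even so k=1
step 0: (22, 1)  from 22·(1,0) + (0,1)
step 1: (89, 4)  from 4·(22,1) + (1,0)
→ (89, 4).  Check: 89²=7921, 495·4²=7920, difference 1.
k=2:  x_2 = 89·89+495·4·4 = 15841,  y_2 = 89·4+4·89 = 712
k=3:  x_3 = 89·15841+495·4·712 = 2819609,  y_3 = 89·712+4·15841 = 126732
k=4:  x_4 = 89·2819609+495·4·126732 = 501874561,  y_4 = 89·126732+4·2819609 = 22557584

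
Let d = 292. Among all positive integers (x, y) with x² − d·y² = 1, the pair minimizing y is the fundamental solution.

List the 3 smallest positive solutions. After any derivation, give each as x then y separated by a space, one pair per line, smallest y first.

d=292: √d = [17; 11,2,1,3,8,3,1,2,11,34] (ℓ=10, even), read p_9/q_9
k=0  a_k=17  p_k/q_k = 17/1
k=1  a_k=11  p_k/q_k = 188/11
k=2  a_k=2  p_k/q_k = 393/23
…
k=4  a_k=3  p_k/q_k = 2136/125
k=5  a_k=8  p_k/q_k = 17669/1034
k=6  a_k=3  p_k/q_k = 55143/3227
k=7  a_k=1  p_k/q_k = 72812/4261
k=8  a_k=2  p_k/q_k = 200767/11749
k=9  a_k=11  p_k/q_k = 2281249/133500
(x₁, y₁) = (2281249, 133500);  2281249² − 292·133500² = 1 ✓
(2281249+133500√292)^2 = 10408194000001 + 609093483000√292
(2281249+133500√292)^3 = 47487364308614281249 + 2778987798000400500√292

2281249 133500
10408194000001 609093483000
47487364308614281249 2778987798000400500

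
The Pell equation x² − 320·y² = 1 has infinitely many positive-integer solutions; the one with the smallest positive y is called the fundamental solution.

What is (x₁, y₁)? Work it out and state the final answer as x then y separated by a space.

√320 → a₀=17, period (1,7,1,34); ℓ=4 even so k=3
step 0: (17, 1)  from 17·(1,0) + (0,1)
step 1: (18, 1)  from 1·(17,1) + (1,0)
step 2: (143, 8)  from 7·(18,1) + (17,1)
step 3: (161, 9)  from 1·(143,8) + (18,1)
→ (161, 9).  Check: 161²=25921, 320·9²=25920, difference 1.

161 9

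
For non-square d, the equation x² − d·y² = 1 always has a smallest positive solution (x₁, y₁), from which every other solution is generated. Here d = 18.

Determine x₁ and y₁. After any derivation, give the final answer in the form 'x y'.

[4; 4,8] for √18; ℓ=2 ⇒ convergent index 1
a_0=4:  p_0=4·1+0=4,  q_0=4·0+1=1
a_1=4:  p_1=4·4+1=17,  q_1=4·1+0=4
(x₁, y₁) = (17, 4);  17² − 18·4² = 1 ✓

17 4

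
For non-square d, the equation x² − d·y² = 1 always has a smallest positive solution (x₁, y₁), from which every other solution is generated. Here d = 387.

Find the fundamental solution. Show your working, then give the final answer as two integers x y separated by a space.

√387 → a₀=19, period (1,2,19,2,1,38); ℓ=6 even so k=5
step 0: (19, 1)  from 19·(1,0) + (0,1)
step 1: (20, 1)  from 1·(19,1) + (1,0)
step 2: (59, 3)  from 2·(20,1) + (19,1)
…
step 4: (2341, 119)  from 2·(1141,58) + (59,3)
step 5: (3482, 177)  from 1·(2341,119) + (1141,58)
(x₁, y₁) = (3482, 177);  3482² − 387·177² = 1 ✓

3482 177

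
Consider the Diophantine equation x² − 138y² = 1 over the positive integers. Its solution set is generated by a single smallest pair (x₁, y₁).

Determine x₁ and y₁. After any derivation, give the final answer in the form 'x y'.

d=138: √d = [11; 1,2,1,22] (ℓ=4, even), read p_3/q_3
k=0  a_k=11  p_k/q_k = 11/1
k=1  a_k=1  p_k/q_k = 12/1
k=2  a_k=2  p_k/q_k = 35/3
k=3  a_k=1  p_k/q_k = 47/4
fundamental: x₁=47, y₁=4  (since 2209 − 138·16 = 1)

47 4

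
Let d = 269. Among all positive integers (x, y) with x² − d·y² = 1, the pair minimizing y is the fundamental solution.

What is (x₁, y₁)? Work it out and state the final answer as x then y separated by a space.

d=269: √d = [16; 2,2,32] (ℓ=3, odd), read p_5/q_5
step 0: (16, 1)  from 16·(1,0) + (0,1)
step 1: (33, 2)  from 2·(16,1) + (1,0)
…
step 3: (2657, 162)  from 32·(82,5) + (33,2)
step 4: (5396, 329)  from 2·(2657,162) + (82,5)
step 5: (13449, 820)  from 2·(5396,329) + (2657,162)
→ (13449, 820).  Check: 13449²=180875601, 269·820²=180875600, difference 1.

13449 820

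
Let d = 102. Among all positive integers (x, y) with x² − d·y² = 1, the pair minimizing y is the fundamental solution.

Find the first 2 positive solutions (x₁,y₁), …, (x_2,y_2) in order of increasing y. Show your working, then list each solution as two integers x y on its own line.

√102 → a₀=10, period (10,20); ℓ=2 even so k=1
k=0  a_k=10  p_k/q_k = 10/1
k=1  a_k=10  p_k/q_k = 101/10
fundamental: x₁=101, y₁=10  (since 10201 − 102·100 = 1)
k=2:  x_2 = 101·101+102·10·10 = 20401,  y_2 = 101·10+10·101 = 2020

101 10
20401 2020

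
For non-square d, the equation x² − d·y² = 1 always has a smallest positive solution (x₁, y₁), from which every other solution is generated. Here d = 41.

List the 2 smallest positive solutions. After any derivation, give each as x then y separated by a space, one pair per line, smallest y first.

[6; 2,2,12] for √41; ℓ=3 ⇒ convergent index 5
a_0=6:  p_0=6·1+0=6,  q_0=6·0+1=1
…
a_4=2:  p_4=2·397+32=826,  q_4=2·62+5=129
a_5=2:  p_5=2·826+397=2049,  q_5=2·129+62=320
fundamental: x₁=2049, y₁=320  (since 4198401 − 41·102400 = 1)
k=2:  x_2 = 2049·2049+41·320·320 = 8396801,  y_2 = 2049·320+320·2049 = 1311360

2049 320
8396801 1311360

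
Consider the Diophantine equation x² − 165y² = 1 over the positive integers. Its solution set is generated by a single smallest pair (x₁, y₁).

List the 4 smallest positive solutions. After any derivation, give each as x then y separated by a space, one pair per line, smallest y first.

1079 84
2328481 181272
5024860919 391184892
10843647534721 844176815664

[12; 1,5,2,5,1,24] for √165; ℓ=6 ⇒ convergent index 5
step 0: (12, 1)  from 12·(1,0) + (0,1)
…
step 3: (167, 13)  from 2·(77,6) + (13,1)
step 4: (912, 71)  from 5·(167,13) + (77,6)
step 5: (1079, 84)  from 1·(912,71) + (167,13)
(x₁, y₁) = (1079, 84);  1079² − 165·84² = 1 ✓
n=2: (1079,84)∘(1079,84) = (1079·1079+165·84·84, 1079·84+84·1079) = (2328481,181272)
n=3: (2328481,181272)∘(1079,84) = (1079·2328481+165·84·181272, 1079·181272+84·2328481) = (5024860919,391184892)
n=4: (5024860919,391184892)∘(1079,84) = (1079·5024860919+165·84·391184892, 1079·391184892+84·5024860919) = (10843647534721,844176815664)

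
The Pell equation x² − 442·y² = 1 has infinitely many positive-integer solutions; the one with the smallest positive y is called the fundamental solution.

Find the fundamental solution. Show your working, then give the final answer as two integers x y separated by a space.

√442 = [21; 42, …], period ℓ=1 (odd) → k=1
k=0  a_k=21  p_k/q_k = 21/1
k=1  a_k=42  p_k/q_k = 883/42
fundamental: x₁=883, y₁=42  (since 779689 − 442·1764 = 1)

883 42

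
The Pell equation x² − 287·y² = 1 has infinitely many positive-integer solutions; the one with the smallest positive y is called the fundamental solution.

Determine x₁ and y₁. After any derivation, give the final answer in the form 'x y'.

d=287: √d = [16; 1,15,1,32] (ℓ=4, even), read p_3/q_3
k=0  a_k=16  p_k/q_k = 16/1
k=1  a_k=1  p_k/q_k = 17/1
k=2  a_k=15  p_k/q_k = 271/16
k=3  a_k=1  p_k/q_k = 288/17
→ (288, 17).  Check: 288²=82944, 287·17²=82943, difference 1.

288 17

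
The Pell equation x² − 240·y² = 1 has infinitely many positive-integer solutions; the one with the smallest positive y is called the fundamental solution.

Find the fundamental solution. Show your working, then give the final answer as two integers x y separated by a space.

31 2

d=240: √d = [15; 2,30] (ℓ=2, even), read p_1/q_1
step 0: (15, 1)  from 15·(1,0) + (0,1)
step 1: (31, 2)  from 2·(15,1) + (1,0)
→ (31, 2).  Check: 31²=961, 240·2²=960, difference 1.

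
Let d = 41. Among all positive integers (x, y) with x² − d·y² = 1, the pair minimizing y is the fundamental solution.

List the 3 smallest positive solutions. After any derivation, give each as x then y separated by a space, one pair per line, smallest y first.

√41 = [6; 2,2,12, …], period ℓ=3 (odd) → k=5
k=0  a_k=6  p_k/q_k = 6/1
…
k=2  a_k=2  p_k/q_k = 32/5
k=3  a_k=12  p_k/q_k = 397/62
k=4  a_k=2  p_k/q_k = 826/129
k=5  a_k=2  p_k/q_k = 2049/320
fundamental: x₁=2049, y₁=320  (since 4198401 − 41·102400 = 1)
n=2: (2049,320)∘(2049,320) = (2049·2049+41·320·320, 2049·320+320·2049) = (8396801,1311360)
n=3: (8396801,1311360)∘(2049,320) = (2049·8396801+41·320·1311360, 2049·1311360+320·8396801) = (34410088449,5373952960)

2049 320
8396801 1311360
34410088449 5373952960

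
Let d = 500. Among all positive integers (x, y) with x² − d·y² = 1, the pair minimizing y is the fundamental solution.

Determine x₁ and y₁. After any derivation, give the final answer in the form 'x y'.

[22; 2,1,3,2,1,…,1,2,44] for √500; ℓ=14 ⇒ convergent index 13
a_0=22:  p_0=22·1+0=22,  q_0=22·0+1=1
…
a_2=1:  p_2=1·45+22=67,  q_2=1·2+1=3
a_3=3:  p_3=3·67+45=246,  q_3=3·3+2=11
…
a_5=1:  p_5=1·559+246=805,  q_5=1·25+11=36
a_6=1:  p_6=1·805+559=1364,  q_6=1·36+25=61
a_7=10:  p_7=10·1364+805=14445,  q_7=10·61+36=646
…
a_9=1:  p_9=1·15809+14445=30254,  q_9=1·707+646=1353
a_10=2:  p_10=2·30254+15809=76317,  q_10=2·1353+707=3413
a_11=3:  p_11=3·76317+30254=259205,  q_11=3·3413+1353=11592
a_12=1:  p_12=1·259205+76317=335522,  q_12=1·11592+3413=15005
a_13=2:  p_13=2·335522+259205=930249,  q_13=2·15005+11592=41602
fundamental: x₁=930249, y₁=41602  (since 865363202001 − 500·1730726404 = 1)

930249 41602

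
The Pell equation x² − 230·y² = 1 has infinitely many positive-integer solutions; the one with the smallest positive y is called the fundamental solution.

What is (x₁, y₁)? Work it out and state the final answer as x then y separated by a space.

√230 → a₀=15, period (6,30); ℓ=2 even so k=1
k=0  a_k=15  p_k/q_k = 15/1
k=1  a_k=6  p_k/q_k = 91/6
fundamental: x₁=91, y₁=6  (since 8281 − 230·36 = 1)

91 6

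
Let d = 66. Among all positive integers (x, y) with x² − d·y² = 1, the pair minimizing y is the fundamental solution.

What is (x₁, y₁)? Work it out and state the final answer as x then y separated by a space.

65 8

d=66: √d = [8; 8,16] (ℓ=2, even), read p_1/q_1
i=0: a=8 ⇒ p=8, q=1
i=1: a=8 ⇒ p=65, q=8
→ (65, 8).  Check: 65²=4225, 66·8²=4224, difference 1.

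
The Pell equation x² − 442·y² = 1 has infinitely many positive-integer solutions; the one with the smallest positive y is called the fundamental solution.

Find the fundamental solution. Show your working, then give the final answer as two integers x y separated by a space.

[21; 42] for √442; ℓ=1 ⇒ convergent index 1
k=0  a_k=21  p_k/q_k = 21/1
k=1  a_k=42  p_k/q_k = 883/42
→ (883, 42).  Check: 883²=779689, 442·42²=779688, difference 1.

883 42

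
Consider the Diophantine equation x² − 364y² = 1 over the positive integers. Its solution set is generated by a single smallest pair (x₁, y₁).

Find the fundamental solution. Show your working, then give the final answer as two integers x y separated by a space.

[19; 12,1,2,3,1,8,1,3,2,1,12,38] for √364; ℓ=12 ⇒ convergent index 11
i=0: a=19 ⇒ p=19, q=1
i=1: a=12 ⇒ p=229, q=12
…
i=4: a=3 ⇒ p=2423, q=127
i=5: a=1 ⇒ p=3148, q=165
i=6: a=8 ⇒ p=27607, q=1447
i=7: a=1 ⇒ p=30755, q=1612
i=8: a=3 ⇒ p=119872, q=6283
i=9: a=2 ⇒ p=270499, q=14178
i=10: a=1 ⇒ p=390371, q=20461
i=11: a=12 ⇒ p=4954951, q=259710
→ (4954951, 259710).  Check: 4954951²=24551539412401, 364·259710²=24551539412400, difference 1.

4954951 259710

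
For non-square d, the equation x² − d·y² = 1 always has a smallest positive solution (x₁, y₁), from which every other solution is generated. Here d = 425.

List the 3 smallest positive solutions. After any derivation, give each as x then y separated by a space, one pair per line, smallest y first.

d=425: √d = [20; 1,1,1,1,1,1,40] (ℓ=7, odd), read p_13/q_13
a_0=20:  p_0=20·1+0=20,  q_0=20·0+1=1
a_1=1:  p_1=1·20+1=21,  q_1=1·1+0=1
…
a_4=1:  p_4=1·62+41=103,  q_4=1·3+2=5
a_5=1:  p_5=1·103+62=165,  q_5=1·5+3=8
a_6=1:  p_6=1·165+103=268,  q_6=1·8+5=13
a_7=40:  p_7=40·268+165=10885,  q_7=40·13+8=528
…
a_10=1:  p_10=1·22038+11153=33191,  q_10=1·1069+541=1610
…
a_12=1:  p_12=1·55229+33191=88420,  q_12=1·2679+1610=4289
a_13=1:  p_13=1·88420+55229=143649,  q_13=1·4289+2679=6968
fundamental: x₁=143649, y₁=6968  (since 20635035201 − 425·48553024 = 1)
n=2: (143649,6968)∘(143649,6968) = (143649·143649+425·6968·6968, 143649·6968+6968·143649) = (41270070401,2001892464)
n=3: (41270070401,2001892464)∘(143649,6968) = (143649·41270070401+425·6968·2001892464, 143649·2001892464+6968·41270070401) = (11856808685922849,575139701115304)

143649 6968
41270070401 2001892464
11856808685922849 575139701115304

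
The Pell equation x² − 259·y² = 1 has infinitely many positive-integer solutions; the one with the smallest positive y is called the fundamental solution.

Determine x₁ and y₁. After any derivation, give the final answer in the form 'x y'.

847225 52644

√259 = [16; 10,1,2,3,4,3,2,1,10,32, …], period ℓ=10 (even) → k=9
k=0  a_k=16  p_k/q_k = 16/1
…
k=2  a_k=1  p_k/q_k = 177/11
k=3  a_k=2  p_k/q_k = 515/32
k=4  a_k=3  p_k/q_k = 1722/107
k=5  a_k=4  p_k/q_k = 7403/460
k=6  a_k=3  p_k/q_k = 23931/1487
…
k=8  a_k=1  p_k/q_k = 79196/4921
k=9  a_k=10  p_k/q_k = 847225/52644
→ (847225, 52644).  Check: 847225²=717790200625, 259·52644²=717790200624, difference 1.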